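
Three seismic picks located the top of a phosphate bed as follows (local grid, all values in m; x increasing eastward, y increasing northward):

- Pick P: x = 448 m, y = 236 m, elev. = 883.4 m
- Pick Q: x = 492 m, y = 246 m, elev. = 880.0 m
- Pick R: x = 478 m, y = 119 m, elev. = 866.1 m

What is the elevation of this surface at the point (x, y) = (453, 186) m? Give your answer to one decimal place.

Let the plane be z = a·x + b·y + c.
Pick Q−Pick P: 44a + 10b = −3.4;  Pick R−Pick P: 30a − 117b = −17.3.
Solving gives a = −0.10477, b = 0.12100.
Then c = 883.4 − a·448 − b·236 = 901.78.
At (453, 186): z = −47.5 + 22.5 + 901.78 = 876.8 m.

876.8 m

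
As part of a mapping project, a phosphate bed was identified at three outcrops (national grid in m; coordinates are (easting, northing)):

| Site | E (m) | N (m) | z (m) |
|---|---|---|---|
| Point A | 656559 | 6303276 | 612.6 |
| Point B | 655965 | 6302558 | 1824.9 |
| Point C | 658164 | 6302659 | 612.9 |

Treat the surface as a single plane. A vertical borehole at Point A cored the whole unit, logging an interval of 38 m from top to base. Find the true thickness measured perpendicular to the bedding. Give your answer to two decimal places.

22.38 m

Let the plane be z = a·E + b·N + c.
Point B−Point A: −594a − 718b = 1212.3;  Point C−Point A: 1605a − 617b = 0.3.
Solving gives a = −0.49232, b = −1.28115.
|∇z| = √(a²+b²) = 1.37248, so dip δ = arctan(1.37248) = 53.92°.
True thickness = vertical thickness × cos δ = 38 × cos 53.92° = 22.38 m.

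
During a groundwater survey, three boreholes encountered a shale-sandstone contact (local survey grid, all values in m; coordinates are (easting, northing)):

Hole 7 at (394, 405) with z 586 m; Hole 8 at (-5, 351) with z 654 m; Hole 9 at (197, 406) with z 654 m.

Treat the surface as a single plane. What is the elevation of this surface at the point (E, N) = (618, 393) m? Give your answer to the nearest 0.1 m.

495.2 m

Let the plane be z = a·E + b·N + c.
Hole 8−Hole 7: −399a − 54b = 68;  Hole 9−Hole 7: −197a + 1b = 68.
Solving gives a = −0.33886, b = 1.24454.
Then c = 586 − a·394 − b·405 = 215.47.
At (618, 393): z = −209.4 + 489.1 + 215.47 = 495.2 m.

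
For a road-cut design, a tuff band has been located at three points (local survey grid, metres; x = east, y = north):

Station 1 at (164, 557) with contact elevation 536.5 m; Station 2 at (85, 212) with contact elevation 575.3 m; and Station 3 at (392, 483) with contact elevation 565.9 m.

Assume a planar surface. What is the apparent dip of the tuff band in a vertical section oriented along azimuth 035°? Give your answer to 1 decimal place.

Let the plane be z = a·x + b·y + c.
Station 2−Station 1: −79a − 345b = 38.8;  Station 3−Station 1: 228a − 74b = 29.4.
Solving gives a = 0.08605, b = −0.13217.
Unit vector along 035° is (sin 35°, cos 35°) = (0.5736, 0.8192).
Slope in that direction = a·(0.5736) + b·(0.8192) = −0.05891.
Apparent dip = arctan|0.05891| = 3.4° (true dip is 9.0°, so apparent ≤ true as expected).

3.4°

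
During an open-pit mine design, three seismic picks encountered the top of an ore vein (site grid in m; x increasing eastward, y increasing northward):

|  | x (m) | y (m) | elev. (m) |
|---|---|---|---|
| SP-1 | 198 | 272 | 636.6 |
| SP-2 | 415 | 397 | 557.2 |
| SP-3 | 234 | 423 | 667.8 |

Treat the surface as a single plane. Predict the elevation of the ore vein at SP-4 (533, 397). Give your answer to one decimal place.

490.9 m

Two edge vectors: SP-1→SP-2 = (217, 125, -79.4), SP-1→SP-3 = (36, 151, 31.2).
Normal n = (SP-1→SP-2) × (SP-1→SP-3) = (15889.4, -9628.8, 28267).
So ∂z/∂x = −n_x/n_z = −0.56212 and ∂z/∂y = −n_y/n_z = 0.34064.
Intercept c from SP-1: 636.6 + 111.30 − 92.65 = 655.25.
At (533, 397): z = −299.6 + 135.2 + 655.25 = 490.9 m.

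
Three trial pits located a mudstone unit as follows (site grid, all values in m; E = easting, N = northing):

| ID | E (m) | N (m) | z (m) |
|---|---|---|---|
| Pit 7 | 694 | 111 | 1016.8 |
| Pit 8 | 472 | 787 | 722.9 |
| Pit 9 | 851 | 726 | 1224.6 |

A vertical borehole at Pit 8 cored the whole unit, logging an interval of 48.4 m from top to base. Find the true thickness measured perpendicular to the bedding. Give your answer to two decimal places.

29.17 m

Let the plane be z = a·E + b·N + c.
Pit 8−Pit 7: −222a + 676b = −293.9;  Pit 9−Pit 7: 157a + 615b = 207.8.
Solving gives a = 1.32374, b = −0.00004.
|∇z| = √(a²+b²) = 1.32374, so dip δ = arctan(1.32374) = 52.93°.
True thickness = vertical thickness × cos δ = 48.4 × cos 52.93° = 29.17 m.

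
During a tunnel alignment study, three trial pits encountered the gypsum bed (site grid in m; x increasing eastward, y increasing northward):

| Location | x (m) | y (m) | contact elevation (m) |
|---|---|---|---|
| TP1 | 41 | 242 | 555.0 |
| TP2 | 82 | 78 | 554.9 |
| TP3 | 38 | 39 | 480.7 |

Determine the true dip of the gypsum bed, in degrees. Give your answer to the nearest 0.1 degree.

Two edge vectors: TP1→TP2 = (41, -164, -0.1), TP1→TP3 = (-3, -203, -74.3).
Normal n = (TP1→TP2) × (TP1→TP3) = (12164.9, 3046.6, -8815).
So ∂z/∂x = −n_x/n_z = 1.38002 and ∂z/∂y = −n_y/n_z = 0.34562.
Gradient magnitude |∇z| = √(a² + b²) = √(1.90446 + 0.11945) = 1.42264.
True dip = arctan(1.42264) = 54.9°, dipping toward WSW (azimuth ≈ 256°).

54.9°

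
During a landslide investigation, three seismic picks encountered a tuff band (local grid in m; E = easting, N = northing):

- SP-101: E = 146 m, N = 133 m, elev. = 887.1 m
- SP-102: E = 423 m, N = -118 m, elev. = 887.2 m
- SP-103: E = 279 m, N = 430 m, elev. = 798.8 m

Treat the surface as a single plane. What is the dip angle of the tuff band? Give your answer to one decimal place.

Let the plane be z = a·E + b·N + c.
SP-102−SP-101: 277a − 251b = 0.1;  SP-103−SP-101: 133a + 297b = −88.3.
Solving gives a = −0.19138, b = −0.21160.
Gradient magnitude |∇z| = √(a² + b²) = √(0.03663 + 0.04478) = 0.28531.
True dip = arctan(0.28531) = 15.9°, dipping toward NE (azimuth ≈ 042°).

15.9°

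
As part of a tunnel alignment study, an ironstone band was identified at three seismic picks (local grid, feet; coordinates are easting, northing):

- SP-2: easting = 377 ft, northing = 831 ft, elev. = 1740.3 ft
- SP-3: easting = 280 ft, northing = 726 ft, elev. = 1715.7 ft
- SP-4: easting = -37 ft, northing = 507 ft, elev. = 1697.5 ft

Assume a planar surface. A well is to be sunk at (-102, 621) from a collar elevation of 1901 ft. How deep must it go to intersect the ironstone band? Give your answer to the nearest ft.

Let the plane be z = a·easting + b·northing + c.
SP-3−SP-2: −97a − 105b = −24.6;  SP-4−SP-2: −414a − 324b = −42.8.
Solving gives a = −0.28869, b = 0.50098.
Then c = 1740.3 − a·377 − b·831 = 1432.82.
At (-102, 621): z_contact = 29.4 + 311.1 + 1432.82 = 1773.4 ft.
Depth below ground = 1901 − 1773.4 = 128 ft.

128 ft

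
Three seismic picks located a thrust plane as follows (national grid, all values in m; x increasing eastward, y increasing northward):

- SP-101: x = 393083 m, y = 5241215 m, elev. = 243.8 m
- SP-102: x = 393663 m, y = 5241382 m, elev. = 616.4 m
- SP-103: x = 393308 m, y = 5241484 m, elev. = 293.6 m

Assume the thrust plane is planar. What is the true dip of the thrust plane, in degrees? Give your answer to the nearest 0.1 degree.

Two edge vectors: SP-101→SP-102 = (580, 167, 372.6), SP-101→SP-103 = (225, 269, 49.8).
Normal n = (SP-101→SP-102) × (SP-101→SP-103) = (-91912.8, 54951, 118445).
So ∂z/∂x = −n_x/n_z = 0.77600 and ∂z/∂y = −n_y/n_z = −0.46394.
Gradient magnitude |∇z| = √(a² + b²) = √(0.60217 + 0.21524) = 0.90411.
True dip = arctan(0.90411) = 42.1°, dipping toward WNW (azimuth ≈ 301°).

42.1°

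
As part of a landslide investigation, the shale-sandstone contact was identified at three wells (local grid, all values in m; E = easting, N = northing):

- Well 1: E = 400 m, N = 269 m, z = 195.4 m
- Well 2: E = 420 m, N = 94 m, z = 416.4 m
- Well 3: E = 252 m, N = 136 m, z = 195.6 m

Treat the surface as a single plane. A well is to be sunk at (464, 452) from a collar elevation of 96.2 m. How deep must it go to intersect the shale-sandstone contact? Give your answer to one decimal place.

Let the plane be z = a·E + b·N + c.
Well 2−Well 1: 20a − 175b = 221;  Well 3−Well 1: −148a − 133b = 0.2.
Solving gives a = 1.02794, b = −1.14538.
Then c = 195.4 − a·400 − b·269 = 92.33.
At (464, 452): z_contact = 476.96 − 517.71 + 92.33 = 51.58 m.
Depth below ground = 96.2 − 51.58 = 44.6 m.

44.6 m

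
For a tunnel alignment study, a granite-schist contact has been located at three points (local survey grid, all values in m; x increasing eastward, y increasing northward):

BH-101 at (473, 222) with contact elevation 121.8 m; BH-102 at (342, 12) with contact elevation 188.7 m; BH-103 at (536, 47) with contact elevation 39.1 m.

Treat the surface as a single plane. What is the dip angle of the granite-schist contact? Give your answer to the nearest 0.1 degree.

39.5°

Let the plane be z = a·x + b·y + c.
BH-102−BH-101: −131a − 210b = 66.9;  BH-103−BH-101: 63a − 175b = −82.7.
Solving gives a = −0.80416, b = 0.18307.
Gradient magnitude |∇z| = √(a² + b²) = √(0.64668 + 0.03352) = 0.82474.
True dip = arctan(0.82474) = 39.5°, dipping toward ESE (azimuth ≈ 103°).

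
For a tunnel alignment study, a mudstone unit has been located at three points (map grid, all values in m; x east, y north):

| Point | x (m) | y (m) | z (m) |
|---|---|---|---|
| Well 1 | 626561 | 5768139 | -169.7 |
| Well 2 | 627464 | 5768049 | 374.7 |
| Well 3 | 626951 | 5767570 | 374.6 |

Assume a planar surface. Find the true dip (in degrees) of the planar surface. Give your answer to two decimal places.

38.59°

Let the plane be z = a·x + b·y + c.
Well 2−Well 1: 903a − 90b = 544.4;  Well 3−Well 1: 390a − 569b = 544.3.
Solving gives a = 0.54475, b = −0.58321.
Gradient magnitude |∇z| = √(a² + b²) = √(0.29675 + 0.34013) = 0.79805.
True dip = arctan(0.79805) = 38.59°, dipping toward NW (azimuth ≈ 317°).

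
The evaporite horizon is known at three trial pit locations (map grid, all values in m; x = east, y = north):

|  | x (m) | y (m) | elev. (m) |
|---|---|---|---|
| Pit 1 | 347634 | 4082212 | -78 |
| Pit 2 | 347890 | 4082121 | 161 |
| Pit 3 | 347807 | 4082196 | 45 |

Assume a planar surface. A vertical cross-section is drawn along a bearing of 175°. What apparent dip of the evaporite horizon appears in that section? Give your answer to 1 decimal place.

41.9°

Two edge vectors: Pit 1→Pit 2 = (256, -91, 239), Pit 1→Pit 3 = (173, -16, 123).
Normal n = (Pit 1→Pit 2) × (Pit 1→Pit 3) = (-7369, 9859, 11647).
So ∂z/∂x = −n_x/n_z = 0.63270 and ∂z/∂y = −n_y/n_z = −0.84648.
Unit vector along 175° is (sin 175°, cos 175°) = (0.0872, -0.9962).
Slope in that direction = a·(0.0872) + b·(-0.9962) = 0.89841.
Apparent dip = arctan|0.89841| = 41.9° (true dip is 46.6°, so apparent ≤ true as expected).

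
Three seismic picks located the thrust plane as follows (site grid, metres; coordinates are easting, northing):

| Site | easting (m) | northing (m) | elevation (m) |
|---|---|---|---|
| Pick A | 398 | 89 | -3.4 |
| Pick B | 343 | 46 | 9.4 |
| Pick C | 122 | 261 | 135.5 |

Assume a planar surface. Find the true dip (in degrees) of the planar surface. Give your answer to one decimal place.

Two edge vectors: Pick A→Pick B = (-55, -43, 12.8), Pick A→Pick C = (-276, 172, 138.9).
Normal n = (Pick A→Pick B) × (Pick A→Pick C) = (-8174.3, 4106.7, -21328).
So ∂z/∂easting = −n_x/n_z = −0.38327 and ∂z/∂northing = −n_y/n_z = 0.19255.
Gradient magnitude |∇z| = √(a² + b²) = √(0.14689 + 0.03708) = 0.42892.
True dip = arctan(0.42892) = 23.2°, dipping toward ESE (azimuth ≈ 117°).

23.2°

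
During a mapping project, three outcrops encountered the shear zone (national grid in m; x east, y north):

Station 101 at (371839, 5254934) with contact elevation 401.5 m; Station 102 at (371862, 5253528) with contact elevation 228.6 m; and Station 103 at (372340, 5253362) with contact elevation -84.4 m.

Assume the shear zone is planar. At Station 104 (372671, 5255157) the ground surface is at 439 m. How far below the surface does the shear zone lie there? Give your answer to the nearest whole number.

Two edge vectors: Station 101→Station 102 = (23, -1406, -172.9), Station 101→Station 103 = (501, -1572, -485.9).
Normal n = (Station 101→Station 102) × (Station 101→Station 103) = (411376.6, -75447.2, 668250).
So ∂z/∂x = −n_x/n_z = −0.61560284 and ∂z/∂y = −n_y/n_z = 0.11290266.
Intercept c from Station 101: 401.5 + 228905.15 − 593296.01 = −363989.36.
At (372671, 5255157): z_contact = −229417.3 + 593321.2 − 363989.36 = -85.5 m.
Depth below ground = 439 − (-85.5) = 525 m.

525 m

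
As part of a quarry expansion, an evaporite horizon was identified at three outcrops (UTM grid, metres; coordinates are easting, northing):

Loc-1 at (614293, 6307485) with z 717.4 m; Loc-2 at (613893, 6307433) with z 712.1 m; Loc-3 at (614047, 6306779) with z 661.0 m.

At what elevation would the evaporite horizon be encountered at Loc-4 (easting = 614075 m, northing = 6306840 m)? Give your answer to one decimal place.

Let the plane be z = a·easting + b·northing + c.
Loc-2−Loc-1: −400a − 52b = −5.3;  Loc-3−Loc-1: −246a − 706b = −56.4.
Solving gives a = 0.003000653, b = 0.078841132.
Then c = 717.4 − a·614293 − b·6307485 = −498415.14.
At (614075, 6306840): z = 1842.6 + 497238.4 − 498415.14 = 665.9 m.

665.9 m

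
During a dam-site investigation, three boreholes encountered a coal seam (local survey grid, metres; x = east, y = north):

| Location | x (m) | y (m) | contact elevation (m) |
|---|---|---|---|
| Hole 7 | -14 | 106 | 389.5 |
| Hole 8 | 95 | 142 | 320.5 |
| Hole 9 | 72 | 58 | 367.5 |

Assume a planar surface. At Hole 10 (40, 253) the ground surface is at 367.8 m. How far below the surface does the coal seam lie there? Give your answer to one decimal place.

Two edge vectors: Hole 7→Hole 8 = (109, 36, -69), Hole 7→Hole 9 = (86, -48, -22).
Normal n = (Hole 7→Hole 8) × (Hole 7→Hole 9) = (-4104, -3536, -8328).
So ∂z/∂x = −n_x/n_z = −0.49280 and ∂z/∂y = −n_y/n_z = −0.42459.
Intercept c from Hole 7: 389.5 − 6.90 + 45.01 = 427.61.
At (40, 253): z_contact = −19.71 − 107.42 + 427.61 = 300.47 m.
Depth below ground = 367.8 − 300.47 = 67.3 m.

67.3 m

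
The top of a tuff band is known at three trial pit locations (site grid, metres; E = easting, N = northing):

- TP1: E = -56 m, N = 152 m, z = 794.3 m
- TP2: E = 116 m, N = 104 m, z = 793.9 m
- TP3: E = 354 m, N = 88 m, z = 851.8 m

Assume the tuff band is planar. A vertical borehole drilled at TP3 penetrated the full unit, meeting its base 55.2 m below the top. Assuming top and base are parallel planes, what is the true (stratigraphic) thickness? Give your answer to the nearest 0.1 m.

35.3 m

Two edge vectors: TP1→TP2 = (172, -48, -0.4), TP1→TP3 = (410, -64, 57.5).
Normal n = (TP1→TP2) × (TP1→TP3) = (-2785.6, -10054, 8672).
So ∂z/∂E = −n_x/n_z = 0.32122 and ∂z/∂N = −n_y/n_z = 1.15936.
|∇z| = √(a²+b²) = 1.20304, so dip δ = arctan(1.20304) = 50.27°.
True thickness = vertical thickness × cos δ = 55.2 × cos 50.27° = 35.3 m.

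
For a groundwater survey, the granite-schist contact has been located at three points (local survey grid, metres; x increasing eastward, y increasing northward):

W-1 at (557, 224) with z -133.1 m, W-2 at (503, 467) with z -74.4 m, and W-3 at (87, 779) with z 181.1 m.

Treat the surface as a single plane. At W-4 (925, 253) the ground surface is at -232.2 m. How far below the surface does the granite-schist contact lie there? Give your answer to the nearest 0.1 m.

88.5 m

Two edge vectors: W-1→W-2 = (-54, 243, 58.7), W-1→W-3 = (-470, 555, 314.2).
Normal n = (W-1→W-2) × (W-1→W-3) = (43772.1, -10622.2, 84240).
So ∂z/∂x = −n_x/n_z = −0.51961 and ∂z/∂y = −n_y/n_z = 0.12609.
Intercept c from W-1: -133.1 + 289.42 − 28.25 = 128.08.
At (925, 253): z_contact = −480.64 + 31.90 + 128.08 = -320.66 m.
Depth below ground = -232.2 − (-320.66) = 88.5 m.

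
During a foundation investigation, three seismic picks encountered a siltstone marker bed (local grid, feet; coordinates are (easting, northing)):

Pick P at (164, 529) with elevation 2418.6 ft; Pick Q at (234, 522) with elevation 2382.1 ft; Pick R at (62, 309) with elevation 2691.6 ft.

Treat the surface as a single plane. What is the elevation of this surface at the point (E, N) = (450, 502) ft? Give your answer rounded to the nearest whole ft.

Two edge vectors: Pick P→Pick Q = (70, -7, -36.5), Pick P→Pick R = (-102, -220, 273).
Normal n = (Pick P→Pick Q) × (Pick P→Pick R) = (-9941, -15387, -16114).
So ∂z/∂E = −n_x/n_z = −0.61692 and ∂z/∂N = −n_y/n_z = −0.95488.
Intercept c from Pick P: 2418.6 + 101.17 + 505.13 = 3024.91.
At (450, 502): z = −277.6 − 479.4 + 3024.91 = 2267.9 ft.

2268 ft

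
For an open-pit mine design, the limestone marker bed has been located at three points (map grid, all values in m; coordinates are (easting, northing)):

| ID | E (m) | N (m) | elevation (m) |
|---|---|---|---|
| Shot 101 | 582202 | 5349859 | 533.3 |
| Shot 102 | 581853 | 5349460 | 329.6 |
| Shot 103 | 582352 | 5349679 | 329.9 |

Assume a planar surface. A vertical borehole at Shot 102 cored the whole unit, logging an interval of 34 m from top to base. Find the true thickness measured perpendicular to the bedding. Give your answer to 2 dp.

Let the plane be z = a·E + b·N + c.
Shot 102−Shot 101: −349a − 399b = −203.7;  Shot 103−Shot 101: 150a − 180b = −203.4.
Solving gives a = −0.36269, b = 0.82776.
|∇z| = √(a²+b²) = 0.90373, so dip δ = arctan(0.90373) = 42.11°.
True thickness = vertical thickness × cos δ = 34 × cos 42.11° = 25.23 m.

25.23 m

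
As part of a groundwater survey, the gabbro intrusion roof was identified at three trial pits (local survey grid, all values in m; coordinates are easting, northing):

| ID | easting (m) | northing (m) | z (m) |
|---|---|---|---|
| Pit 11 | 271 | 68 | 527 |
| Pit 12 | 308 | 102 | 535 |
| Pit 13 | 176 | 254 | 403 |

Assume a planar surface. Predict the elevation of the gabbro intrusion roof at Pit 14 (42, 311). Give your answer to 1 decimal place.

305.8 m

Let the plane be z = a·easting + b·northing + c.
Pit 12−Pit 11: 37a + 34b = 8;  Pit 13−Pit 11: −95a + 186b = −124.
Solving gives a = 0.56408, b = −0.37856.
Then c = 527 − a·271 − b·68 = 399.88.
At (42, 311): z = 23.7 − 117.7 + 399.88 = 305.8 m.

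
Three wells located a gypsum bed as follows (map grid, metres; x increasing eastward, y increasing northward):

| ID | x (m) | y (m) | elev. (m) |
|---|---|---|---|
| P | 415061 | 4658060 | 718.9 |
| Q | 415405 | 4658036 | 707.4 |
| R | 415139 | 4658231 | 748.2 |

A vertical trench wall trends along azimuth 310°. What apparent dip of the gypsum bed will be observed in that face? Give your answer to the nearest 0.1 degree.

7.5°

Two edge vectors: P→Q = (344, -24, -11.5), P→R = (78, 171, 29.3).
Normal n = (P→Q) × (P→R) = (1263.3, -10976.2, 60696).
So ∂z/∂x = −n_x/n_z = −0.02081 and ∂z/∂y = −n_y/n_z = 0.18084.
Unit vector along 310° is (sin 310°, cos 310°) = (-0.7660, 0.6428).
Slope in that direction = a·(-0.7660) + b·(0.6428) = 0.13219.
Apparent dip = arctan|0.13219| = 7.5° (true dip is 10.3°, so apparent ≤ true as expected).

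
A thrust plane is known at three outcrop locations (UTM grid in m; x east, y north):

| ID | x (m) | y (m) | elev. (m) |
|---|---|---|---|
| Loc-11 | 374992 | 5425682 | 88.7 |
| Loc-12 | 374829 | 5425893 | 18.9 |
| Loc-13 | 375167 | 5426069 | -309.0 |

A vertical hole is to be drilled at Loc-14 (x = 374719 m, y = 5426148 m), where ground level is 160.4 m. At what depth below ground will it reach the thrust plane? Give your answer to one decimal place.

275.4 m

Let the plane be z = a·x + b·y + c.
Loc-12−Loc-11: −163a + 211b = −69.8;  Loc-13−Loc-11: 175a + 387b = −397.7.
Solving gives a = −0.568986861, b = −0.770354779.
Then c = 88.7 − a·374992 − b·5425682 = 4393154.28.
At (374719, 5426148): z_contact = −213210.19 − 4180059.04 + 4393154.28 = -114.95 m.
Depth below ground = 160.4 − (-114.95) = 275.4 m.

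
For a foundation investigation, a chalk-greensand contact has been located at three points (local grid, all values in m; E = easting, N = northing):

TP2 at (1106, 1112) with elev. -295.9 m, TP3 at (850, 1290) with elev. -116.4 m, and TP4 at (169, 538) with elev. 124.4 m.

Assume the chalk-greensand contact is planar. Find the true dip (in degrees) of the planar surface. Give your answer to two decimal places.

Let the plane be z = a·E + b·N + c.
TP3−TP2: −256a + 178b = 179.5;  TP4−TP2: −937a − 574b = 420.3.
Solving gives a = −0.56688, b = 0.19314.
Gradient magnitude |∇z| = √(a² + b²) = √(0.32135 + 0.03730) = 0.59888.
True dip = arctan(0.59888) = 30.92°, dipping toward ESE (azimuth ≈ 109°).

30.92°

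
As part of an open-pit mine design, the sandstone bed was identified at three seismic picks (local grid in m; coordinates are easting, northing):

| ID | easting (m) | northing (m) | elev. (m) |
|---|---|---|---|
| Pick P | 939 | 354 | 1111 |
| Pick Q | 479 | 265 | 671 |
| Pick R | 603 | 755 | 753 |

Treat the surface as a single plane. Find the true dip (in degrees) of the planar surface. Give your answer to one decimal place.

44.3°

Let the plane be z = a·easting + b·northing + c.
Pick Q−Pick P: −460a − 89b = −440;  Pick R−Pick P: −336a + 401b = −358.
Solving gives a = 0.97172, b = −0.07856.
Gradient magnitude |∇z| = √(a² + b²) = √(0.94424 + 0.00617) = 0.97489.
True dip = arctan(0.97489) = 44.3°, dipping toward W (azimuth ≈ 275°).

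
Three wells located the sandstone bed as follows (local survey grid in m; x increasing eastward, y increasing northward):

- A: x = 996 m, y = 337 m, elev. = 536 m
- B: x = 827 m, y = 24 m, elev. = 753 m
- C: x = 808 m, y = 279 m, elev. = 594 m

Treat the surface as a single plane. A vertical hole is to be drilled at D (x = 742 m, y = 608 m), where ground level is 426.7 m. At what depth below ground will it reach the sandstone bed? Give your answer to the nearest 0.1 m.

Let the plane be z = a·x + b·y + c.
B−A: −169a − 313b = 217;  C−A: −188a − 58b = 58.
Solving gives a = −0.11354, b = −0.63199.
Then c = 536 − a·996 − b·337 = 862.06.
At (742, 608): z_contact = −84.24 − 384.25 + 862.06 = 393.57 m.
Depth below ground = 426.7 − 393.57 = 33.1 m.

33.1 m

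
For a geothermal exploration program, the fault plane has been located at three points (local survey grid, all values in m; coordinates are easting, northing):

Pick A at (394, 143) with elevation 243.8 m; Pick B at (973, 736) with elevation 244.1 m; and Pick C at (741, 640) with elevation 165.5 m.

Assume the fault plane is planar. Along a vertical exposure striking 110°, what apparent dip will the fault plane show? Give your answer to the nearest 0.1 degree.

35.9°

Two edge vectors: Pick A→Pick B = (579, 593, 0.3), Pick A→Pick C = (347, 497, -78.3).
Normal n = (Pick A→Pick B) × (Pick A→Pick C) = (-46581, 45439.8, 81992).
So ∂z/∂easting = −n_x/n_z = 0.56812 and ∂z/∂northing = −n_y/n_z = −0.55420.
Unit vector along 110° is (sin 110°, cos 110°) = (0.9397, -0.3420).
Slope in that direction = a·(0.9397) + b·(-0.3420) = 0.72340.
Apparent dip = arctan|0.72340| = 35.9° (true dip is 38.4°, so apparent ≤ true as expected).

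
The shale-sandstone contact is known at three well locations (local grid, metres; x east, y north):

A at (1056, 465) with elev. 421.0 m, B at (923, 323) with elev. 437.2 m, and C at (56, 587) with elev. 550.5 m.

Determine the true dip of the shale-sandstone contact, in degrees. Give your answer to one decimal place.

7.3°

Two edge vectors: A→B = (-133, -142, 16.2), A→C = (-1000, 122, 129.5).
Normal n = (A→B) × (A→C) = (-20365.4, 1023.5, -158226).
So ∂z/∂x = −n_x/n_z = −0.12871 and ∂z/∂y = −n_y/n_z = 0.00647.
Gradient magnitude |∇z| = √(a² + b²) = √(0.01657 + 0.00004) = 0.12887.
True dip = arctan(0.12887) = 7.3°, dipping toward E (azimuth ≈ 093°).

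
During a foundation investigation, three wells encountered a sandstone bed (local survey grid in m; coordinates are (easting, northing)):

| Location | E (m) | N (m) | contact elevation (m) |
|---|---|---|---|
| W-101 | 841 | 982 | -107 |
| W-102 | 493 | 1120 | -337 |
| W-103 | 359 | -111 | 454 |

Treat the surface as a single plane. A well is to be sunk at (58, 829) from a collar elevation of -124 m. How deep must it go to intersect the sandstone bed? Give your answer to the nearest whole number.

183 m

Two edge vectors: W-101→W-102 = (-348, 138, -230), W-101→W-103 = (-482, -1093, 561).
Normal n = (W-101→W-102) × (W-101→W-103) = (-173972, 306088, 446880).
So ∂z/∂E = −n_x/n_z = 0.38930 and ∂z/∂N = −n_y/n_z = −0.68494.
Intercept c from W-101: -107 − 327.40 + 672.62 = 238.21.
At (58, 829): z_contact = 22.6 − 567.8 + 238.21 = -307.0 m.
Depth below ground = -124 − (-307.0) = 183 m.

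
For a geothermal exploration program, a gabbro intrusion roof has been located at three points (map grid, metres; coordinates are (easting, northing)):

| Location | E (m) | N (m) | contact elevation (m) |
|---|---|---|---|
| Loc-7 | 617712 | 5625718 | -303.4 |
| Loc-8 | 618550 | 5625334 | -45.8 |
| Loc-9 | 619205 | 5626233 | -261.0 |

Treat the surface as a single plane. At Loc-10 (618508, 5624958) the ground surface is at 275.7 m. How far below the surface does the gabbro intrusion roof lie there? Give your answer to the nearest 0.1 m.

Two edge vectors: Loc-7→Loc-8 = (838, -384, 257.6), Loc-7→Loc-9 = (1493, 515, 42.4).
Normal n = (Loc-7→Loc-8) × (Loc-7→Loc-9) = (-148945.6, 349065.6, 1004882).
So ∂z/∂E = −n_x/n_z = 0.148221980 and ∂z/∂N = −n_y/n_z = −0.347369741.
Intercept c from Loc-7: -303.4 − 91558.50 + 1954204.20 = 1862342.31.
At (618508, 5624958): z_contact = 91676.48 − 1953940.20 + 1862342.31 = 78.59 m.
Depth below ground = 275.7 − 78.59 = 197.1 m.

197.1 m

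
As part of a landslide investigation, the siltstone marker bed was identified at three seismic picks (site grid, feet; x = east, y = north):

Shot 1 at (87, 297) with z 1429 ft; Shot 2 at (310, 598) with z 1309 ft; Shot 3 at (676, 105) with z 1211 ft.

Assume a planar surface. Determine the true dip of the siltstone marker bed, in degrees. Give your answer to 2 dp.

Let the plane be z = a·x + b·y + c.
Shot 2−Shot 1: 223a + 301b = −120;  Shot 3−Shot 1: 589a − 192b = −218.
Solving gives a = −0.40280, b = −0.10025.
Gradient magnitude |∇z| = √(a² + b²) = √(0.16225 + 0.01005) = 0.41509.
True dip = arctan(0.41509) = 22.54°, dipping toward ENE (azimuth ≈ 076°).

22.54°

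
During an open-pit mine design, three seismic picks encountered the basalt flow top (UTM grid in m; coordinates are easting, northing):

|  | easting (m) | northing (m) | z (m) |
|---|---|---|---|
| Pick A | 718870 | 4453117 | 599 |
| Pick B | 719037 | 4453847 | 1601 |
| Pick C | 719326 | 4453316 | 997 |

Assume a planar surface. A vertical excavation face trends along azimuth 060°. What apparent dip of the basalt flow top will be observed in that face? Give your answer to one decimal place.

42.5°

Two edge vectors: Pick A→Pick B = (167, 730, 1002), Pick A→Pick C = (456, 199, 398).
Normal n = (Pick A→Pick B) × (Pick A→Pick C) = (91142, 390446, -299647).
So ∂z/∂easting = −n_x/n_z = 0.30416 and ∂z/∂northing = −n_y/n_z = 1.30302.
Unit vector along 060° is (sin 60°, cos 60°) = (0.8660, 0.5000).
Slope in that direction = a·(0.8660) + b·(0.5000) = 0.91492.
Apparent dip = arctan|0.91492| = 42.5° (true dip is 53.2°, so apparent ≤ true as expected).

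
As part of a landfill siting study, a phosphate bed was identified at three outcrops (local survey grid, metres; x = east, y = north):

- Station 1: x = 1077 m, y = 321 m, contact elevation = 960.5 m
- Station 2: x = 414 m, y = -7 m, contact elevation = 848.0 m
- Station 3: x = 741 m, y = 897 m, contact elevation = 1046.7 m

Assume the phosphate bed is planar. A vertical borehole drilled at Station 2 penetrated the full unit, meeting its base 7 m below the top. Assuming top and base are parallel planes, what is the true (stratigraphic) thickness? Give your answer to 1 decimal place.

Let the plane be z = a·x + b·y + c.
Station 2−Station 1: −663a − 328b = −112.5;  Station 3−Station 1: −336a + 576b = 86.2.
Solving gives a = 0.07423, b = 0.19295.
|∇z| = √(a²+b²) = 0.20674, so dip δ = arctan(0.20674) = 11.68°.
True thickness = vertical thickness × cos δ = 7 × cos 11.68° = 6.9 m.

6.9 m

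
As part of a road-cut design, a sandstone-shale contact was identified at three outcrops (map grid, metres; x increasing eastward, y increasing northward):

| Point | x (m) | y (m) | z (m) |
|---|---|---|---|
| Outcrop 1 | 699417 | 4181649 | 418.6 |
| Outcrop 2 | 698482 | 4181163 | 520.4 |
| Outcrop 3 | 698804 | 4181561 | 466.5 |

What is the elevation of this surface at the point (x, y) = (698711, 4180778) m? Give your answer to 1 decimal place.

536.6 m

Let the plane be z = a·x + b·y + c.
Outcrop 2−Outcrop 1: −935a − 486b = 101.8;  Outcrop 3−Outcrop 1: −613a − 88b = 47.9.
Solving gives a = −0.066412228, b = −0.081696640.
Then c = 418.6 − a·699417 − b·4181649 = 388495.11.
At (698711, 4180778): z = −46403.0 − 341555.5 + 388495.11 = 536.6 m.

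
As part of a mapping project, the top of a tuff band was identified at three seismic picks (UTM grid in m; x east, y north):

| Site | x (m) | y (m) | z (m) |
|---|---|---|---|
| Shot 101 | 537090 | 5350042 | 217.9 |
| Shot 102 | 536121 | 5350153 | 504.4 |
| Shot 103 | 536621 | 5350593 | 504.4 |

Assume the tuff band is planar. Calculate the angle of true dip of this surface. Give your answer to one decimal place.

Let the plane be z = a·x + b·y + c.
Shot 102−Shot 101: −969a + 111b = 286.5;  Shot 103−Shot 101: −469a + 551b = 286.5.
Solving gives a = −0.26161, b = 0.29729.
Gradient magnitude |∇z| = √(a² + b²) = √(0.06844 + 0.08838) = 0.39600.
True dip = arctan(0.39600) = 21.6°, dipping toward SE (azimuth ≈ 139°).

21.6°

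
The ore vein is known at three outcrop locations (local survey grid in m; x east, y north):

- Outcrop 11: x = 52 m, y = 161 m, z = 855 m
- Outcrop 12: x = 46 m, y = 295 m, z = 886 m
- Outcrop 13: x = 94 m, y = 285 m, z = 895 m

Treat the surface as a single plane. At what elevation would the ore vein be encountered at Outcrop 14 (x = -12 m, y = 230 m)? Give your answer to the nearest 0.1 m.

856.5 m

Two edge vectors: Outcrop 11→Outcrop 12 = (-6, 134, 31), Outcrop 11→Outcrop 13 = (42, 124, 40).
Normal n = (Outcrop 11→Outcrop 12) × (Outcrop 11→Outcrop 13) = (1516, 1542, -6372).
So ∂z/∂x = −n_x/n_z = 0.23792 and ∂z/∂y = −n_y/n_z = 0.24200.
Intercept c from Outcrop 11: 855 − 12.37 − 38.96 = 803.67.
At (-12, 230): z = −2.9 + 55.7 + 803.67 = 856.5 m.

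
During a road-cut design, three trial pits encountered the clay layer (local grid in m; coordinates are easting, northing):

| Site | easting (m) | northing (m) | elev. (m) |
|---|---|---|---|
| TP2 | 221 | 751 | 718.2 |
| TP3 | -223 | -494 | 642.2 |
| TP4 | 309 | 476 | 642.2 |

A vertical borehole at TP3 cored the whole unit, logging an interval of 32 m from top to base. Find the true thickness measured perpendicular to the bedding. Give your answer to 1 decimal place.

30.1 m

Let the plane be z = a·easting + b·northing + c.
TP3−TP2: −444a − 1245b = −76;  TP4−TP2: 88a − 275b = −76.
Solving gives a = −0.31822, b = 0.17453.
|∇z| = √(a²+b²) = 0.36294, so dip δ = arctan(0.36294) = 19.95°.
True thickness = vertical thickness × cos δ = 32 × cos 19.95° = 30.1 m.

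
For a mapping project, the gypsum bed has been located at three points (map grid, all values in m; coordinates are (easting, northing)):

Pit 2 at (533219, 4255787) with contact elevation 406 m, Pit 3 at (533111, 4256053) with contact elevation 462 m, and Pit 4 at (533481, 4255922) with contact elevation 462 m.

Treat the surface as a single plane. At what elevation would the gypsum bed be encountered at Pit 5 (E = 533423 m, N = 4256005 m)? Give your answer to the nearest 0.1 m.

Let the plane be z = a·E + b·N + c.
Pit 3−Pit 2: −108a + 266b = 56;  Pit 4−Pit 2: 262a + 135b = 56.
Solving gives a = 0.087051452, b = 0.245870515.
Then c = 406 − a·533219 − b·4255787 = −1092384.03.
At (533423, 4256005): z = 46435.2 + 1046426.1 − 1092384.03 = 477.4 m.

477.4 m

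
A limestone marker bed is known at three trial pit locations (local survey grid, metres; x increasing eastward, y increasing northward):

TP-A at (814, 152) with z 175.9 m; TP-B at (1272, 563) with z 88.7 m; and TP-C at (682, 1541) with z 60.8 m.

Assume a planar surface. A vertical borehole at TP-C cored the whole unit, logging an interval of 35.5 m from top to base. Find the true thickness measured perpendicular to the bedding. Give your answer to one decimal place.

Let the plane be z = a·x + b·y + c.
TP-B−TP-A: 458a + 411b = −87.2;  TP-C−TP-A: −132a + 1389b = −115.1.
Solving gives a = −0.10691, b = −0.09303.
|∇z| = √(a²+b²) = 0.14172, so dip δ = arctan(0.14172) = 8.07°.
True thickness = vertical thickness × cos δ = 35.5 × cos 8.07° = 35.1 m.

35.1 m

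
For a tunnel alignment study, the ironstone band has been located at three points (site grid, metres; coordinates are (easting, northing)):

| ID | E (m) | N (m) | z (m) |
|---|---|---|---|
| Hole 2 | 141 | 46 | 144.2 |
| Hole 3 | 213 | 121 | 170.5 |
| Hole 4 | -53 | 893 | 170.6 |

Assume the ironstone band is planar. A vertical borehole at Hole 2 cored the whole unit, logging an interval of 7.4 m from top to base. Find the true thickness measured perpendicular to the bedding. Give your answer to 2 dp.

7.12 m

Let the plane be z = a·E + b·N + c.
Hole 3−Hole 2: 72a + 75b = 26.3;  Hole 4−Hole 2: −194a + 847b = 26.4.
Solving gives a = 0.26870, b = 0.09271.
|∇z| = √(a²+b²) = 0.28425, so dip δ = arctan(0.28425) = 15.87°.
True thickness = vertical thickness × cos δ = 7.4 × cos 15.87° = 7.12 m.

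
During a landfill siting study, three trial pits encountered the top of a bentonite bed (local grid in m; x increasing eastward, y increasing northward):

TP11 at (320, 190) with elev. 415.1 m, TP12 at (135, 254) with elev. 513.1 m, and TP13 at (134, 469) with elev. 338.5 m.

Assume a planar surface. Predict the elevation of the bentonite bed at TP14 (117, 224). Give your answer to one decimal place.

Let the plane be z = a·x + b·y + c.
TP12−TP11: −185a + 64b = 98;  TP13−TP11: −186a + 279b = −76.6.
Solving gives a = −0.81198, b = −0.81587.
Then c = 415.1 − a·320 − b·190 = 829.95.
At (117, 224): z = −95.0 − 182.8 + 829.95 = 552.2 m.

552.2 m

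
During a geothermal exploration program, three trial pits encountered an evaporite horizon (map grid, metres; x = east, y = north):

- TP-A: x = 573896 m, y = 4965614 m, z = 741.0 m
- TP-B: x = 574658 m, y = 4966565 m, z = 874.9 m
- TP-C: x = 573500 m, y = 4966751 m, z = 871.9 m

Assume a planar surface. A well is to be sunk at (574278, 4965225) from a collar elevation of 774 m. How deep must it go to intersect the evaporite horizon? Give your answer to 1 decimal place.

Let the plane be z = a·x + b·y + c.
TP-B−TP-A: 762a + 951b = 133.9;  TP-C−TP-A: −396a + 1137b = 130.9.
Solving gives a = 0.022331958, b = 0.122905414.
Then c = 741 − a·573896 − b·4965614 = −622376.06.
At (574278, 4965225): z_contact = 12824.75 + 610253.03 − 622376.06 = 701.72 m.
Depth below ground = 774 − 701.72 = 72.3 m.

72.3 m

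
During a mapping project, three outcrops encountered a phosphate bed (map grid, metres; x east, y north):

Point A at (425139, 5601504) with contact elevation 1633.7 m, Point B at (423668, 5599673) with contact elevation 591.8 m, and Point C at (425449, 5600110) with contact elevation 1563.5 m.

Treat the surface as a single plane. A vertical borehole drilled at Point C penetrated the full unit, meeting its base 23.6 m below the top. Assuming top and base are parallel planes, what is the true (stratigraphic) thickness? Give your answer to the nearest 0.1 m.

20.8 m

Two edge vectors: Point A→Point B = (-1471, -1831, -1041.9), Point A→Point C = (310, -1394, -70.2).
Normal n = (Point A→Point B) × (Point A→Point C) = (-1323872.4, -426253.2, 2618184).
So ∂z/∂x = −n_x/n_z = 0.50565 and ∂z/∂y = −n_y/n_z = 0.16280.
|∇z| = √(a²+b²) = 0.53121, so dip δ = arctan(0.53121) = 27.98°.
True thickness = vertical thickness × cos δ = 23.6 × cos 27.98° = 20.8 m.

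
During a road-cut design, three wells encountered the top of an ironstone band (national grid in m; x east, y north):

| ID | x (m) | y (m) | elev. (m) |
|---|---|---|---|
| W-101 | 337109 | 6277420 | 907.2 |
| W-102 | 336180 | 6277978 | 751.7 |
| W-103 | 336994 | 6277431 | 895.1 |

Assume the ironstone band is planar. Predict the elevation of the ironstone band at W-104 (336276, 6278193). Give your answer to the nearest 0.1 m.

Two edge vectors: W-101→W-102 = (-929, 558, -155.5), W-101→W-103 = (-115, 11, -12.1).
Normal n = (W-101→W-102) × (W-101→W-103) = (-5041.3, 6641.6, 53951).
So ∂z/∂x = −n_x/n_z = 0.093442198 and ∂z/∂y = −n_y/n_z = −0.123104298.
Intercept c from W-101: 907.2 − 31500.21 + 772777.38 = 742184.38.
At (336276, 6278193): z = 31422.4 − 772872.5 + 742184.38 = 734.2 m.

734.2 m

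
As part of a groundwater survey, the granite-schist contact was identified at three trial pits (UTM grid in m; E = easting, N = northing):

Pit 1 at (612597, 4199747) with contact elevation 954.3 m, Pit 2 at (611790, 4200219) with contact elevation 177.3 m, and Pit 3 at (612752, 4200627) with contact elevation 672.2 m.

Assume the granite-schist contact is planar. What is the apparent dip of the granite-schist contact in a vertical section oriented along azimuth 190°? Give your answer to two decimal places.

17.51°

Two edge vectors: Pit 1→Pit 2 = (-807, 472, -777), Pit 1→Pit 3 = (155, 880, -282.1).
Normal n = (Pit 1→Pit 2) × (Pit 1→Pit 3) = (550608.8, -348089.7, -783320).
So ∂z/∂E = −n_x/n_z = 0.70292 and ∂z/∂N = −n_y/n_z = −0.44438.
Unit vector along 190° is (sin 190°, cos 190°) = (-0.1736, -0.9848).
Slope in that direction = a·(-0.1736) + b·(-0.9848) = 0.31557.
Apparent dip = arctan|0.31557| = 17.51° (true dip is 39.7°, so apparent ≤ true as expected).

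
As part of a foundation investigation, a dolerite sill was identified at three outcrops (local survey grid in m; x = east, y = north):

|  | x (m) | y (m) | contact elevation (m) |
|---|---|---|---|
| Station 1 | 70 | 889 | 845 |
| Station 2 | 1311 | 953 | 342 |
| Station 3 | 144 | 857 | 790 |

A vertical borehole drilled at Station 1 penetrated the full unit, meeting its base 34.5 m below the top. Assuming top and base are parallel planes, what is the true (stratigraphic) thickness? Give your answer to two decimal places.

26.60 m

Let the plane be z = a·x + b·y + c.
Station 2−Station 1: 1241a + 64b = −503;  Station 3−Station 1: 74a − 32b = −55.
Solving gives a = −0.44132, b = 0.69819.
|∇z| = √(a²+b²) = 0.82597, so dip δ = arctan(0.82597) = 39.56°.
True thickness = vertical thickness × cos δ = 34.5 × cos 39.56° = 26.60 m.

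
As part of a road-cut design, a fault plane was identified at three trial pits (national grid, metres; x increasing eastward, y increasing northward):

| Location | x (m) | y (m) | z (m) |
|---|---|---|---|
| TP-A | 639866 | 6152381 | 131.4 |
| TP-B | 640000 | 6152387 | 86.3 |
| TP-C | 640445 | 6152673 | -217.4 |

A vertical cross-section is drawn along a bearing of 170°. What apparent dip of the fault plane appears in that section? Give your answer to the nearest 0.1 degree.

27.3°

Let the plane be z = a·x + b·y + c.
TP-B−TP-A: 134a + 6b = −45.1;  TP-C−TP-A: 579a + 292b = −348.8.
Solving gives a = −0.31066, b = −0.57851.
Unit vector along 170° is (sin 170°, cos 170°) = (0.1736, -0.9848).
Slope in that direction = a·(0.1736) + b·(-0.9848) = 0.51578.
Apparent dip = arctan|0.51578| = 27.3° (true dip is 33.3°, so apparent ≤ true as expected).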